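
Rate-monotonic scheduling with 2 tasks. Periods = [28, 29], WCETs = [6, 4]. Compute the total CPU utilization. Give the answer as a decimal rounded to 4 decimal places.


Compute individual utilizations (exact fractions):
  Task 1: C/T = 6/28 = 3/14 (approx. 0.2143)
  Task 2: C/T = 4/29 (approx. 0.1379)
Total utilization U = 3/14 + 4/29 = 143/406
Rounded to 4 decimal places: U = 0.3522
RM (Liu & Layland) bound for 2 tasks = 0.828427; compare with U = 143/406 (approx. 0.352217)
U <= bound, so schedulable by RM sufficient condition.

0.3522


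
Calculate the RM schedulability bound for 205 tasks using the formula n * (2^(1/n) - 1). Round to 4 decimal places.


Compute 2^(1/205) = 1.0033869285
Subtract 1: 1.0033869285 - 1 = 0.0033869285
Multiply by n: 205 * 0.0033869285 = 0.6943203425
Round to 4 dp: 0.6943

0.6943


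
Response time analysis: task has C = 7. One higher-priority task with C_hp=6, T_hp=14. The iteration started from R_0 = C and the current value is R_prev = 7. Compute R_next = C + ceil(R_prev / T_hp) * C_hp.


R_next = C + ceil(R_prev / T_hp) * C_hp
ceil(7 / 14) = ceil(0.5) = 1
Interference = 1 * 6 = 6
R_next = 7 + 6 = 13

13


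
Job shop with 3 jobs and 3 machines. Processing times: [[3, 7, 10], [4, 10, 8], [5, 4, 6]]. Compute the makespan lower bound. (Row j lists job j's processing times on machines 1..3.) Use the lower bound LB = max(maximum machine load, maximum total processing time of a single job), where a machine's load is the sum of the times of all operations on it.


Machine loads:
  Machine 1: 3 + 4 + 5 = 12
  Machine 2: 7 + 10 + 4 = 21
  Machine 3: 10 + 8 + 6 = 24
Max machine load = 24
Job totals:
  Job 1: 20
  Job 2: 22
  Job 3: 15
Max job total = 22
Lower bound = max(24, 22) = 24

24


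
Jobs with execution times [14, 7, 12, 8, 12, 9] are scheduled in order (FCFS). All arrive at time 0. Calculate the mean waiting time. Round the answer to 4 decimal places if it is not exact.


FCFS order (as given): [14, 7, 12, 8, 12, 9]
Waiting times:
  Job 1: wait = 0
  Job 2: wait = 14
  Job 3: wait = 21
  Job 4: wait = 33
  Job 5: wait = 41
  Job 6: wait = 53
Sum of waiting times = 162
Average waiting time = 162/6 = 27.0

27.0


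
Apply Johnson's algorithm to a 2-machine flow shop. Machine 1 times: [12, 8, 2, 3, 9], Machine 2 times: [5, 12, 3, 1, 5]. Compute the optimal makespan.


Apply Johnson's rule:
  Group 1 (a <= b): [(3, 2, 3), (2, 8, 12)]
  Group 2 (a > b): [(1, 12, 5), (5, 9, 5), (4, 3, 1)]
Optimal job order: [3, 2, 1, 5, 4]
Schedule:
  Job 3: M1 done at 2, M2 done at 5
  Job 2: M1 done at 10, M2 done at 22
  Job 1: M1 done at 22, M2 done at 27
  Job 5: M1 done at 31, M2 done at 36
  Job 4: M1 done at 34, M2 done at 37
Makespan = 37

37


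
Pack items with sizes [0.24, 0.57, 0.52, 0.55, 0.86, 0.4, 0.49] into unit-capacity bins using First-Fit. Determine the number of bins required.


Place items sequentially using First-Fit:
  Item 0.24 -> new Bin 1
  Item 0.57 -> Bin 1 (now 0.81)
  Item 0.52 -> new Bin 2
  Item 0.55 -> new Bin 3
  Item 0.86 -> new Bin 4
  Item 0.4 -> Bin 2 (now 0.92)
  Item 0.49 -> new Bin 5
Total bins used = 5

5


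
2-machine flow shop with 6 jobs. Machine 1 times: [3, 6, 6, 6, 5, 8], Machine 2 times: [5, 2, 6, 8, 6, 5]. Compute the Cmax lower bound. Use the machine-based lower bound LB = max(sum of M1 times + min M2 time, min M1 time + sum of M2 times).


LB1 = sum(M1 times) + min(M2 times) = 34 + 2 = 36
LB2 = min(M1 times) + sum(M2 times) = 3 + 32 = 35
Lower bound = max(LB1, LB2) = max(36, 35) = 36

36


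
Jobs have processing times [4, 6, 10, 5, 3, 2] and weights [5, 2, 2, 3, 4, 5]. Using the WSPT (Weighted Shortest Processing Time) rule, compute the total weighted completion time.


Compute p/w ratios and sort ascending (WSPT): [(2, 5), (3, 4), (4, 5), (5, 3), (6, 2), (10, 2)]
Compute weighted completion times:
  Job (p=2,w=5): C=2, w*C=5*2=10
  Job (p=3,w=4): C=5, w*C=4*5=20
  Job (p=4,w=5): C=9, w*C=5*9=45
  Job (p=5,w=3): C=14, w*C=3*14=42
  Job (p=6,w=2): C=20, w*C=2*20=40
  Job (p=10,w=2): C=30, w*C=2*30=60
Total weighted completion time = 217

217


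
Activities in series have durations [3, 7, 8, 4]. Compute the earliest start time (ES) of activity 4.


Activity 4 starts after activities 1 through 3 complete.
Predecessor durations: [3, 7, 8]
ES = 3 + 7 + 8 = 18

18


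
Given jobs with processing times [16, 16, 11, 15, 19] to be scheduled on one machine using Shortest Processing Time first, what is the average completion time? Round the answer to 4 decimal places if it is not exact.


Sort jobs by processing time (SPT order): [11, 15, 16, 16, 19]
Compute completion times sequentially:
  Job 1: processing = 11, completes at 11
  Job 2: processing = 15, completes at 26
  Job 3: processing = 16, completes at 42
  Job 4: processing = 16, completes at 58
  Job 5: processing = 19, completes at 77
Sum of completion times = 214
Average completion time = 214/5 = 42.8

42.8


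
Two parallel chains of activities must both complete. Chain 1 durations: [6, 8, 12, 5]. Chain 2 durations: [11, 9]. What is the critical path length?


Path A total = 6 + 8 + 12 + 5 = 31
Path B total = 11 + 9 = 20
Critical path = longest path = max(31, 20) = 31

31


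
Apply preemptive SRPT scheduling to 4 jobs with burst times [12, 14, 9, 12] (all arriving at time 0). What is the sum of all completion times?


Since all jobs arrive at t=0, SRPT equals SPT ordering.
SPT order: [9, 12, 12, 14]
Completion times:
  Job 1: p=9, C=9
  Job 2: p=12, C=21
  Job 3: p=12, C=33
  Job 4: p=14, C=47
Total completion time = 9 + 21 + 33 + 47 = 110

110


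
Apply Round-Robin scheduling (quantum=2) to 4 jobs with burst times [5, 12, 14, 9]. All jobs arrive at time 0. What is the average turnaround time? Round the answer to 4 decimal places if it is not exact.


Time quantum = 2
Execution trace:
  J1 runs 2 units, time = 2
  J2 runs 2 units, time = 4
  J3 runs 2 units, time = 6
  J4 runs 2 units, time = 8
  J1 runs 2 units, time = 10
  J2 runs 2 units, time = 12
  J3 runs 2 units, time = 14
  J4 runs 2 units, time = 16
  J1 runs 1 units, time = 17
  J2 runs 2 units, time = 19
  J3 runs 2 units, time = 21
  J4 runs 2 units, time = 23
  J2 runs 2 units, time = 25
  J3 runs 2 units, time = 27
  J4 runs 2 units, time = 29
  J2 runs 2 units, time = 31
  J3 runs 2 units, time = 33
  J4 runs 1 units, time = 34
  J2 runs 2 units, time = 36
  J3 runs 2 units, time = 38
  J3 runs 2 units, time = 40
Finish times: [17, 36, 40, 34]
Average turnaround = 127/4 = 31.75

31.75


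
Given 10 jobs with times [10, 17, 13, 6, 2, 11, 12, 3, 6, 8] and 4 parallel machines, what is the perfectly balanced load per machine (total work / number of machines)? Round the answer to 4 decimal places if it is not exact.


Total processing time = 10 + 17 + 13 + 6 + 2 + 11 + 12 + 3 + 6 + 8 = 88
Number of machines = 4
Ideal balanced load = 88 / 4 = 22.0

22.0


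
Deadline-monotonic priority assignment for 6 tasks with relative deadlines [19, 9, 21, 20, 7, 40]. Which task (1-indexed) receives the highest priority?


Sort tasks by relative deadline (ascending):
  Task 5: deadline = 7
  Task 2: deadline = 9
  Task 1: deadline = 19
  Task 4: deadline = 20
  Task 3: deadline = 21
  Task 6: deadline = 40
Priority order (highest first): [5, 2, 1, 4, 3, 6]
Highest priority task = 5

5


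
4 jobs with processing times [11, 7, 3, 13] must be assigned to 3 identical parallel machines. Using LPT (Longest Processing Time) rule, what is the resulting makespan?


Sort jobs in decreasing order (LPT): [13, 11, 7, 3]
Assign each job to the least loaded machine:
  Machine 1: jobs [13], load = 13
  Machine 2: jobs [11], load = 11
  Machine 3: jobs [7, 3], load = 10
Makespan = max load = 13

13


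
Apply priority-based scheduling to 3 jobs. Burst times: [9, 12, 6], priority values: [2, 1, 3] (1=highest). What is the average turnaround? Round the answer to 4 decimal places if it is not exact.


Sort by priority (ascending = highest first):
Order: [(1, 12), (2, 9), (3, 6)]
Completion times:
  Priority 1, burst=12, C=12
  Priority 2, burst=9, C=21
  Priority 3, burst=6, C=27
Average turnaround = 60/3 = 20.0

20.0


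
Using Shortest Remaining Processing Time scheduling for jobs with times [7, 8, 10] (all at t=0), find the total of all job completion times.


Since all jobs arrive at t=0, SRPT equals SPT ordering.
SPT order: [7, 8, 10]
Completion times:
  Job 1: p=7, C=7
  Job 2: p=8, C=15
  Job 3: p=10, C=25
Total completion time = 7 + 15 + 25 = 47

47


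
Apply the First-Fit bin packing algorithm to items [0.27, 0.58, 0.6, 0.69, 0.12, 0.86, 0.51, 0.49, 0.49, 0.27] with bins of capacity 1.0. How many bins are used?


Place items sequentially using First-Fit:
  Item 0.27 -> new Bin 1
  Item 0.58 -> Bin 1 (now 0.85)
  Item 0.6 -> new Bin 2
  Item 0.69 -> new Bin 3
  Item 0.12 -> Bin 1 (now 0.97)
  Item 0.86 -> new Bin 4
  Item 0.51 -> new Bin 5
  Item 0.49 -> Bin 5 (now 1.0)
  Item 0.49 -> new Bin 6
  Item 0.27 -> Bin 2 (now 0.87)
Total bins used = 6

6


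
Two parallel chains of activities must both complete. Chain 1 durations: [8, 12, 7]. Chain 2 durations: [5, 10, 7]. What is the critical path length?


Path A total = 8 + 12 + 7 = 27
Path B total = 5 + 10 + 7 = 22
Critical path = longest path = max(27, 22) = 27

27


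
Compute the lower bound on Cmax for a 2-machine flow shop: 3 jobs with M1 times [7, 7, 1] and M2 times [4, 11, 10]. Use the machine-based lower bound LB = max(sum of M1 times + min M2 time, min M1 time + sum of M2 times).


LB1 = sum(M1 times) + min(M2 times) = 15 + 4 = 19
LB2 = min(M1 times) + sum(M2 times) = 1 + 25 = 26
Lower bound = max(LB1, LB2) = max(19, 26) = 26

26


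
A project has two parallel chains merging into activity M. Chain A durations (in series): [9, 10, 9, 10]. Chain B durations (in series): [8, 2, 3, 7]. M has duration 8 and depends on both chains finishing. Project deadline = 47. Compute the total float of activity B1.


Forward pass: ES(B1) = sum of predecessors on chain B = 0
EF = ES + duration = 0 + 8 = 8
Backward pass: LF(M) = deadline = 47; LS(M) = 47 - 8 = 39
LF(B1) = LS(M) - sum(successors on chain B) = 39 - 12 = 27
LS = LF - duration = 27 - 8 = 19
Total float = LS - ES = 19 - 0 = 19

19


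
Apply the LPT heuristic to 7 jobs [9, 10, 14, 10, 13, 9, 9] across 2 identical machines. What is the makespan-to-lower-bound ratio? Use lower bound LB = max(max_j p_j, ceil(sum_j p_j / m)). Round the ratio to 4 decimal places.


LPT order: [14, 13, 10, 10, 9, 9, 9]
Machine loads after assignment: [33, 41]
LPT makespan = 41
Lower bound = max(max_job, ceil(total/2)) = max(14, 37) = 37
Ratio = 41 / 37 = 1.1081

1.1081


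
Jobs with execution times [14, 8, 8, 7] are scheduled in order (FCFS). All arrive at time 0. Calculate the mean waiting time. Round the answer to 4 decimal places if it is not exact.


FCFS order (as given): [14, 8, 8, 7]
Waiting times:
  Job 1: wait = 0
  Job 2: wait = 14
  Job 3: wait = 22
  Job 4: wait = 30
Sum of waiting times = 66
Average waiting time = 66/4 = 16.5

16.5


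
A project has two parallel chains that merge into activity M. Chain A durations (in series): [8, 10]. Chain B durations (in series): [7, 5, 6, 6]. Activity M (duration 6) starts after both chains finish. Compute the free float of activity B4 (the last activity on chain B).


ES(B4) = sum of predecessors on chain B = 18
EF(B4) = ES + duration = 18 + 6 = 24
Successor of B4 is M. ES(M) = max(sum(A), sum(B)) = max(18, 24) = 24
Free float = ES(successor) - EF(current) = 24 - 24 = 0

0


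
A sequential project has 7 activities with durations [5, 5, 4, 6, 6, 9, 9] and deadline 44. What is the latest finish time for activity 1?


LF(activity 1) = deadline - sum of successor durations
Successors: activities 2 through 7 with durations [5, 4, 6, 6, 9, 9]
Sum of successor durations = 39
LF = 44 - 39 = 5

5


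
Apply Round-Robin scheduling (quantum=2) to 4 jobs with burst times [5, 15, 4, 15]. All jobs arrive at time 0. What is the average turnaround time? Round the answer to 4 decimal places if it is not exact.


Time quantum = 2
Execution trace:
  J1 runs 2 units, time = 2
  J2 runs 2 units, time = 4
  J3 runs 2 units, time = 6
  J4 runs 2 units, time = 8
  J1 runs 2 units, time = 10
  J2 runs 2 units, time = 12
  J3 runs 2 units, time = 14
  J4 runs 2 units, time = 16
  J1 runs 1 units, time = 17
  J2 runs 2 units, time = 19
  J4 runs 2 units, time = 21
  J2 runs 2 units, time = 23
  J4 runs 2 units, time = 25
  J2 runs 2 units, time = 27
  J4 runs 2 units, time = 29
  J2 runs 2 units, time = 31
  J4 runs 2 units, time = 33
  J2 runs 2 units, time = 35
  J4 runs 2 units, time = 37
  J2 runs 1 units, time = 38
  J4 runs 1 units, time = 39
Finish times: [17, 38, 14, 39]
Average turnaround = 108/4 = 27.0

27.0


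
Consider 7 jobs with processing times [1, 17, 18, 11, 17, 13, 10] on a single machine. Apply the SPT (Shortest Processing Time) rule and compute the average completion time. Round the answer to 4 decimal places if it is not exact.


Sort jobs by processing time (SPT order): [1, 10, 11, 13, 17, 17, 18]
Compute completion times sequentially:
  Job 1: processing = 1, completes at 1
  Job 2: processing = 10, completes at 11
  Job 3: processing = 11, completes at 22
  Job 4: processing = 13, completes at 35
  Job 5: processing = 17, completes at 52
  Job 6: processing = 17, completes at 69
  Job 7: processing = 18, completes at 87
Sum of completion times = 277
Average completion time = 277/7 = 39.5714

39.5714


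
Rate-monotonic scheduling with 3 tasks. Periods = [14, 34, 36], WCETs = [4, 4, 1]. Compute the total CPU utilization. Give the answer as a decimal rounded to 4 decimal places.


Compute individual utilizations (exact fractions):
  Task 1: C/T = 4/14 = 2/7 (approx. 0.2857)
  Task 2: C/T = 4/34 = 2/17 (approx. 0.1176)
  Task 3: C/T = 1/36 (approx. 0.0278)
Total utilization U = 2/7 + 2/17 + 1/36 = 1847/4284
Rounded to 4 decimal places: U = 0.4311
RM (Liu & Layland) bound for 3 tasks = 0.779763; compare with U = 1847/4284 (approx. 0.431139)
U <= bound, so schedulable by RM sufficient condition.

0.4311


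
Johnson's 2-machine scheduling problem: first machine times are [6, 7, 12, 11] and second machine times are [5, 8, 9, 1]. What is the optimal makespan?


Apply Johnson's rule:
  Group 1 (a <= b): [(2, 7, 8)]
  Group 2 (a > b): [(3, 12, 9), (1, 6, 5), (4, 11, 1)]
Optimal job order: [2, 3, 1, 4]
Schedule:
  Job 2: M1 done at 7, M2 done at 15
  Job 3: M1 done at 19, M2 done at 28
  Job 1: M1 done at 25, M2 done at 33
  Job 4: M1 done at 36, M2 done at 37
Makespan = 37

37


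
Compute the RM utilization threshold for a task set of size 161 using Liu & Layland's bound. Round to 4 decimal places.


Compute 2^(1/161) = 1.0043145429
Subtract 1: 1.0043145429 - 1 = 0.0043145429
Multiply by n: 161 * 0.0043145429 = 0.6946414069
Round to 4 dp: 0.6946

0.6946


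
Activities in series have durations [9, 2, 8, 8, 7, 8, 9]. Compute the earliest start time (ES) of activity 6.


Activity 6 starts after activities 1 through 5 complete.
Predecessor durations: [9, 2, 8, 8, 7]
ES = 9 + 2 + 8 + 8 + 7 = 34

34


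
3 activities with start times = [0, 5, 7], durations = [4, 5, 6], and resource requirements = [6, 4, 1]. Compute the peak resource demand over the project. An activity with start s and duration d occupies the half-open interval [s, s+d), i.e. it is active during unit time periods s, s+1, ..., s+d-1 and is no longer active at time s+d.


Each activity i is active on [start_i, start_i + duration_i).
Compute total resource usage per time slot:
  t=0: active resources = [6], total = 6
  t=1: active resources = [6], total = 6
  t=2: active resources = [6], total = 6
  t=3: active resources = [6], total = 6
  t=4: active resources = [], total = 0
  t=5: active resources = [4], total = 4
  t=6: active resources = [4], total = 4
  t=7: active resources = [4, 1], total = 5
  t=8: active resources = [4, 1], total = 5
  t=9: active resources = [4, 1], total = 5
  t=10: active resources = [1], total = 1
  t=11: active resources = [1], total = 1
  t=12: active resources = [1], total = 1
Peak resource demand = 6

6


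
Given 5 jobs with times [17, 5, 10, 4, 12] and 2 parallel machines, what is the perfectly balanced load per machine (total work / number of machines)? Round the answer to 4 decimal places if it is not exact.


Total processing time = 17 + 5 + 10 + 4 + 12 = 48
Number of machines = 2
Ideal balanced load = 48 / 2 = 24.0

24.0


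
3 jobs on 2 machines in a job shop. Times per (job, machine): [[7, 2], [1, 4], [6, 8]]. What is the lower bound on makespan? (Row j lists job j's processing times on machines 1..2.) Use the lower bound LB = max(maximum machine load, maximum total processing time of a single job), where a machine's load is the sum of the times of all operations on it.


Machine loads:
  Machine 1: 7 + 1 + 6 = 14
  Machine 2: 2 + 4 + 8 = 14
Max machine load = 14
Job totals:
  Job 1: 9
  Job 2: 5
  Job 3: 14
Max job total = 14
Lower bound = max(14, 14) = 14

14


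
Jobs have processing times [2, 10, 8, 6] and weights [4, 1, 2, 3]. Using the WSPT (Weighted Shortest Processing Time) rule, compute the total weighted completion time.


Compute p/w ratios and sort ascending (WSPT): [(2, 4), (6, 3), (8, 2), (10, 1)]
Compute weighted completion times:
  Job (p=2,w=4): C=2, w*C=4*2=8
  Job (p=6,w=3): C=8, w*C=3*8=24
  Job (p=8,w=2): C=16, w*C=2*16=32
  Job (p=10,w=1): C=26, w*C=1*26=26
Total weighted completion time = 90

90


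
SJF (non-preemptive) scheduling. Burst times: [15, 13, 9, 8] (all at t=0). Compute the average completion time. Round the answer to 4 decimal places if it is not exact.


SJF order (ascending): [8, 9, 13, 15]
Completion times:
  Job 1: burst=8, C=8
  Job 2: burst=9, C=17
  Job 3: burst=13, C=30
  Job 4: burst=15, C=45
Average completion = 100/4 = 25.0

25.0


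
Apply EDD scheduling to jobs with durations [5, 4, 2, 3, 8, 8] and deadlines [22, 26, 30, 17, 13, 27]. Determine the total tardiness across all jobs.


Sort by due date (EDD order): [(8, 13), (3, 17), (5, 22), (4, 26), (8, 27), (2, 30)]
Compute completion times and tardiness:
  Job 1: p=8, d=13, C=8, tardiness=max(0,8-13)=0
  Job 2: p=3, d=17, C=11, tardiness=max(0,11-17)=0
  Job 3: p=5, d=22, C=16, tardiness=max(0,16-22)=0
  Job 4: p=4, d=26, C=20, tardiness=max(0,20-26)=0
  Job 5: p=8, d=27, C=28, tardiness=max(0,28-27)=1
  Job 6: p=2, d=30, C=30, tardiness=max(0,30-30)=0
Total tardiness = 1

1


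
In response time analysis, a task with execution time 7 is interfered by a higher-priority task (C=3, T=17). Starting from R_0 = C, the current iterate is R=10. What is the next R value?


R_next = C + ceil(R_prev / T_hp) * C_hp
ceil(10 / 17) = ceil(0.5882) = 1
Interference = 1 * 3 = 3
R_next = 7 + 3 = 10
R_next = R_prev, so the iteration has converged (response time = 10).

10


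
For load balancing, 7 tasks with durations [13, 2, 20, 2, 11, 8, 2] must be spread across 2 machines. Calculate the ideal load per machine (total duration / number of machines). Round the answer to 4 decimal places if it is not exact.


Total processing time = 13 + 2 + 20 + 2 + 11 + 8 + 2 = 58
Number of machines = 2
Ideal balanced load = 58 / 2 = 29.0

29.0


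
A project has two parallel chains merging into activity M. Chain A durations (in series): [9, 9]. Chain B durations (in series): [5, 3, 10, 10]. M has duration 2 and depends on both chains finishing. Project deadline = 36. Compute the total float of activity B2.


Forward pass: ES(B2) = sum of predecessors on chain B = 5
EF = ES + duration = 5 + 3 = 8
Backward pass: LF(M) = deadline = 36; LS(M) = 36 - 2 = 34
LF(B2) = LS(M) - sum(successors on chain B) = 34 - 20 = 14
LS = LF - duration = 14 - 3 = 11
Total float = LS - ES = 11 - 5 = 6

6


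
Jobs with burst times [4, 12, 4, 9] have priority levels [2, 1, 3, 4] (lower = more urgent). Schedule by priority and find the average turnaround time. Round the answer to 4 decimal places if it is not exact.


Sort by priority (ascending = highest first):
Order: [(1, 12), (2, 4), (3, 4), (4, 9)]
Completion times:
  Priority 1, burst=12, C=12
  Priority 2, burst=4, C=16
  Priority 3, burst=4, C=20
  Priority 4, burst=9, C=29
Average turnaround = 77/4 = 19.25

19.25


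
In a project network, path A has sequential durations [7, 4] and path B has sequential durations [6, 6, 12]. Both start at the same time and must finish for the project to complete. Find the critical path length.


Path A total = 7 + 4 = 11
Path B total = 6 + 6 + 12 = 24
Critical path = longest path = max(11, 24) = 24

24


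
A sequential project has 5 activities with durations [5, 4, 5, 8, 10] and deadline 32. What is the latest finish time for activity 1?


LF(activity 1) = deadline - sum of successor durations
Successors: activities 2 through 5 with durations [4, 5, 8, 10]
Sum of successor durations = 27
LF = 32 - 27 = 5

5


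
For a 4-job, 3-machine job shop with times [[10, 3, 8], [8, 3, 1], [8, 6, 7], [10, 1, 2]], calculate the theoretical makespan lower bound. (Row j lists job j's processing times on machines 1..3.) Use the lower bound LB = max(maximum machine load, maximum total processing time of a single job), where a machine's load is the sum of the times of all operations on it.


Machine loads:
  Machine 1: 10 + 8 + 8 + 10 = 36
  Machine 2: 3 + 3 + 6 + 1 = 13
  Machine 3: 8 + 1 + 7 + 2 = 18
Max machine load = 36
Job totals:
  Job 1: 21
  Job 2: 12
  Job 3: 21
  Job 4: 13
Max job total = 21
Lower bound = max(36, 21) = 36

36


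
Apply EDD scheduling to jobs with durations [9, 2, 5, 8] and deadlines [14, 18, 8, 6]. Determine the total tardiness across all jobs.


Sort by due date (EDD order): [(8, 6), (5, 8), (9, 14), (2, 18)]
Compute completion times and tardiness:
  Job 1: p=8, d=6, C=8, tardiness=max(0,8-6)=2
  Job 2: p=5, d=8, C=13, tardiness=max(0,13-8)=5
  Job 3: p=9, d=14, C=22, tardiness=max(0,22-14)=8
  Job 4: p=2, d=18, C=24, tardiness=max(0,24-18)=6
Total tardiness = 21

21


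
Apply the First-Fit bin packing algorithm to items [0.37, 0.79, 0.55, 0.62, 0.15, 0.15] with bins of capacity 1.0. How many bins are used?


Place items sequentially using First-Fit:
  Item 0.37 -> new Bin 1
  Item 0.79 -> new Bin 2
  Item 0.55 -> Bin 1 (now 0.92)
  Item 0.62 -> new Bin 3
  Item 0.15 -> Bin 2 (now 0.94)
  Item 0.15 -> Bin 3 (now 0.77)
Total bins used = 3

3


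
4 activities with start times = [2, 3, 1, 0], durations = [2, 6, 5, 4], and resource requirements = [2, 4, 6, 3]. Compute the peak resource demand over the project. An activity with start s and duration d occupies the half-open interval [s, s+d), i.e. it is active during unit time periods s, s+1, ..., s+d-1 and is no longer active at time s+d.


Each activity i is active on [start_i, start_i + duration_i).
Compute total resource usage per time slot:
  t=0: active resources = [3], total = 3
  t=1: active resources = [6, 3], total = 9
  t=2: active resources = [2, 6, 3], total = 11
  t=3: active resources = [2, 4, 6, 3], total = 15
  t=4: active resources = [4, 6], total = 10
  t=5: active resources = [4, 6], total = 10
  t=6: active resources = [4], total = 4
  t=7: active resources = [4], total = 4
  t=8: active resources = [4], total = 4
Peak resource demand = 15

15


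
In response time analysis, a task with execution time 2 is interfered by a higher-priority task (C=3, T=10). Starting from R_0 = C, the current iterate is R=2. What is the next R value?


R_next = C + ceil(R_prev / T_hp) * C_hp
ceil(2 / 10) = ceil(0.2) = 1
Interference = 1 * 3 = 3
R_next = 2 + 3 = 5

5


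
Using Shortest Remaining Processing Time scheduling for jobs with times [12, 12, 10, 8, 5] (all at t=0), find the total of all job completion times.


Since all jobs arrive at t=0, SRPT equals SPT ordering.
SPT order: [5, 8, 10, 12, 12]
Completion times:
  Job 1: p=5, C=5
  Job 2: p=8, C=13
  Job 3: p=10, C=23
  Job 4: p=12, C=35
  Job 5: p=12, C=47
Total completion time = 5 + 13 + 23 + 35 + 47 = 123

123


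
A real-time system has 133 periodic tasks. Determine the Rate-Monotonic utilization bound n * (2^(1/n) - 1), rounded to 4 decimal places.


Compute 2^(1/133) = 1.0052252371
Subtract 1: 1.0052252371 - 1 = 0.0052252371
Multiply by n: 133 * 0.0052252371 = 0.6949565343
Round to 4 dp: 0.6950

0.6950


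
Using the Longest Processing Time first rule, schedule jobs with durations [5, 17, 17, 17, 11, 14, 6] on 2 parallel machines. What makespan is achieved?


Sort jobs in decreasing order (LPT): [17, 17, 17, 14, 11, 6, 5]
Assign each job to the least loaded machine:
  Machine 1: jobs [17, 17, 6, 5], load = 45
  Machine 2: jobs [17, 14, 11], load = 42
Makespan = max load = 45

45


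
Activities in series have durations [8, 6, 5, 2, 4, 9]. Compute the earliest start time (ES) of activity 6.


Activity 6 starts after activities 1 through 5 complete.
Predecessor durations: [8, 6, 5, 2, 4]
ES = 8 + 6 + 5 + 2 + 4 = 25

25


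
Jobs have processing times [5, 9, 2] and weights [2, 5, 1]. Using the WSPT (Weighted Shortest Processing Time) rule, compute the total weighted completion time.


Compute p/w ratios and sort ascending (WSPT): [(9, 5), (2, 1), (5, 2)]
Compute weighted completion times:
  Job (p=9,w=5): C=9, w*C=5*9=45
  Job (p=2,w=1): C=11, w*C=1*11=11
  Job (p=5,w=2): C=16, w*C=2*16=32
Total weighted completion time = 88

88


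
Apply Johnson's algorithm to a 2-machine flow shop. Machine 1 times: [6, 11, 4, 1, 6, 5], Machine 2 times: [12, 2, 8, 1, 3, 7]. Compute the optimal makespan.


Apply Johnson's rule:
  Group 1 (a <= b): [(4, 1, 1), (3, 4, 8), (6, 5, 7), (1, 6, 12)]
  Group 2 (a > b): [(5, 6, 3), (2, 11, 2)]
Optimal job order: [4, 3, 6, 1, 5, 2]
Schedule:
  Job 4: M1 done at 1, M2 done at 2
  Job 3: M1 done at 5, M2 done at 13
  Job 6: M1 done at 10, M2 done at 20
  Job 1: M1 done at 16, M2 done at 32
  Job 5: M1 done at 22, M2 done at 35
  Job 2: M1 done at 33, M2 done at 37
Makespan = 37

37


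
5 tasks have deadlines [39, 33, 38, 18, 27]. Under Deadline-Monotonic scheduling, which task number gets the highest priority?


Sort tasks by relative deadline (ascending):
  Task 4: deadline = 18
  Task 5: deadline = 27
  Task 2: deadline = 33
  Task 3: deadline = 38
  Task 1: deadline = 39
Priority order (highest first): [4, 5, 2, 3, 1]
Highest priority task = 4

4


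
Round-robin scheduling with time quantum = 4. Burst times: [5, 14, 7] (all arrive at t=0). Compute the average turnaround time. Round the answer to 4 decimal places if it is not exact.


Time quantum = 4
Execution trace:
  J1 runs 4 units, time = 4
  J2 runs 4 units, time = 8
  J3 runs 4 units, time = 12
  J1 runs 1 units, time = 13
  J2 runs 4 units, time = 17
  J3 runs 3 units, time = 20
  J2 runs 4 units, time = 24
  J2 runs 2 units, time = 26
Finish times: [13, 26, 20]
Average turnaround = 59/3 = 19.6667

19.6667


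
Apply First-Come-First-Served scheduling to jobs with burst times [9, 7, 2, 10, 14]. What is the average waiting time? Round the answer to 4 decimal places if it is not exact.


FCFS order (as given): [9, 7, 2, 10, 14]
Waiting times:
  Job 1: wait = 0
  Job 2: wait = 9
  Job 3: wait = 16
  Job 4: wait = 18
  Job 5: wait = 28
Sum of waiting times = 71
Average waiting time = 71/5 = 14.2

14.2


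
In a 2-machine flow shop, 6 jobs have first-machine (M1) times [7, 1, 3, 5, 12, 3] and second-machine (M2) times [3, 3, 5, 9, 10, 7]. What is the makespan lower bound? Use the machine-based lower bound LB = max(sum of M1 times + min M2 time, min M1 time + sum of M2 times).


LB1 = sum(M1 times) + min(M2 times) = 31 + 3 = 34
LB2 = min(M1 times) + sum(M2 times) = 1 + 37 = 38
Lower bound = max(LB1, LB2) = max(34, 38) = 38

38


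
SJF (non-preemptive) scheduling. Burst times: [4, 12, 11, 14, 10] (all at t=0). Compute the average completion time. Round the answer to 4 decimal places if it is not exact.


SJF order (ascending): [4, 10, 11, 12, 14]
Completion times:
  Job 1: burst=4, C=4
  Job 2: burst=10, C=14
  Job 3: burst=11, C=25
  Job 4: burst=12, C=37
  Job 5: burst=14, C=51
Average completion = 131/5 = 26.2

26.2


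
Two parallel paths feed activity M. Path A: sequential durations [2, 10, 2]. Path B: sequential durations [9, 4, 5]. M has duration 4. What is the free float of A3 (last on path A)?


ES(A3) = sum of predecessors on chain A = 12
EF(A3) = ES + duration = 12 + 2 = 14
Successor of A3 is M. ES(M) = max(sum(A), sum(B)) = max(14, 18) = 18
Free float = ES(successor) - EF(current) = 18 - 14 = 4

4


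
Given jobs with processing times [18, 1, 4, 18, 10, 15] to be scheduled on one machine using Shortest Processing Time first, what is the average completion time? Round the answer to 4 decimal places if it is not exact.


Sort jobs by processing time (SPT order): [1, 4, 10, 15, 18, 18]
Compute completion times sequentially:
  Job 1: processing = 1, completes at 1
  Job 2: processing = 4, completes at 5
  Job 3: processing = 10, completes at 15
  Job 4: processing = 15, completes at 30
  Job 5: processing = 18, completes at 48
  Job 6: processing = 18, completes at 66
Sum of completion times = 165
Average completion time = 165/6 = 27.5

27.5


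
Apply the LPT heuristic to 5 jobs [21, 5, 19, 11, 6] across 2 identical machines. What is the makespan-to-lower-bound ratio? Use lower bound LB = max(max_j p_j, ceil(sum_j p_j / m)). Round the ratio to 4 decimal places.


LPT order: [21, 19, 11, 6, 5]
Machine loads after assignment: [32, 30]
LPT makespan = 32
Lower bound = max(max_job, ceil(total/2)) = max(21, 31) = 31
Ratio = 32 / 31 = 1.0323

1.0323


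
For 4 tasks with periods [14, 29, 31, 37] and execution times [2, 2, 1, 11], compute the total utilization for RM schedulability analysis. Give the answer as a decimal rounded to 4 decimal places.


Compute individual utilizations (exact fractions):
  Task 1: C/T = 2/14 = 1/7 (approx. 0.1429)
  Task 2: C/T = 2/29 (approx. 0.069)
  Task 3: C/T = 1/31 (approx. 0.0323)
  Task 4: C/T = 11/37 (approx. 0.2973)
Total utilization U = 1/7 + 2/29 + 1/31 + 11/37 = 126055/232841
Rounded to 4 decimal places: U = 0.5414
RM (Liu & Layland) bound for 4 tasks = 0.756828; compare with U = 126055/232841 (approx. 0.541378)
U <= bound, so schedulable by RM sufficient condition.

0.5414


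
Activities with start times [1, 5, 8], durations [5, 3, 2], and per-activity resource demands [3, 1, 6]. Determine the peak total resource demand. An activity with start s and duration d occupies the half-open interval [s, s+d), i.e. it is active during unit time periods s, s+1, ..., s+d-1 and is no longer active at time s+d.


Each activity i is active on [start_i, start_i + duration_i).
Compute total resource usage per time slot:
  t=0: active resources = [], total = 0
  t=1: active resources = [3], total = 3
  t=2: active resources = [3], total = 3
  t=3: active resources = [3], total = 3
  t=4: active resources = [3], total = 3
  t=5: active resources = [3, 1], total = 4
  t=6: active resources = [1], total = 1
  t=7: active resources = [1], total = 1
  t=8: active resources = [6], total = 6
  t=9: active resources = [6], total = 6
Peak resource demand = 6

6


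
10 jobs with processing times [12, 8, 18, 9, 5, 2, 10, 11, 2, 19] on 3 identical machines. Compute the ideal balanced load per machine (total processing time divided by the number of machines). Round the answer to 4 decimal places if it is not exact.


Total processing time = 12 + 8 + 18 + 9 + 5 + 2 + 10 + 11 + 2 + 19 = 96
Number of machines = 3
Ideal balanced load = 96 / 3 = 32.0

32.0


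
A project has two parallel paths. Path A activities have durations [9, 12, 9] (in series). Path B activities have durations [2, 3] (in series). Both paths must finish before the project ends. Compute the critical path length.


Path A total = 9 + 12 + 9 = 30
Path B total = 2 + 3 = 5
Critical path = longest path = max(30, 5) = 30

30


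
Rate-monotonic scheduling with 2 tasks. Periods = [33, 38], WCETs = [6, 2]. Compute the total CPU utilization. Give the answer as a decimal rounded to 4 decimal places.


Compute individual utilizations (exact fractions):
  Task 1: C/T = 6/33 = 2/11 (approx. 0.1818)
  Task 2: C/T = 2/38 = 1/19 (approx. 0.0526)
Total utilization U = 2/11 + 1/19 = 49/209
Rounded to 4 decimal places: U = 0.2344
RM (Liu & Layland) bound for 2 tasks = 0.828427; compare with U = 49/209 (approx. 0.234450)
U <= bound, so schedulable by RM sufficient condition.

0.2344


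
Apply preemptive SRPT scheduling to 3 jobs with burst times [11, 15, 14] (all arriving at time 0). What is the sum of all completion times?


Since all jobs arrive at t=0, SRPT equals SPT ordering.
SPT order: [11, 14, 15]
Completion times:
  Job 1: p=11, C=11
  Job 2: p=14, C=25
  Job 3: p=15, C=40
Total completion time = 11 + 25 + 40 = 76

76


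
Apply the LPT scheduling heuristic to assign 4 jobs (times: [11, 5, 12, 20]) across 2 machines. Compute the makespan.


Sort jobs in decreasing order (LPT): [20, 12, 11, 5]
Assign each job to the least loaded machine:
  Machine 1: jobs [20, 5], load = 25
  Machine 2: jobs [12, 11], load = 23
Makespan = max load = 25

25


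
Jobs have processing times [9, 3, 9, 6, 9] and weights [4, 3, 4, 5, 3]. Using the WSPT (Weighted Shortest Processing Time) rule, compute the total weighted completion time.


Compute p/w ratios and sort ascending (WSPT): [(3, 3), (6, 5), (9, 4), (9, 4), (9, 3)]
Compute weighted completion times:
  Job (p=3,w=3): C=3, w*C=3*3=9
  Job (p=6,w=5): C=9, w*C=5*9=45
  Job (p=9,w=4): C=18, w*C=4*18=72
  Job (p=9,w=4): C=27, w*C=4*27=108
  Job (p=9,w=3): C=36, w*C=3*36=108
Total weighted completion time = 342

342


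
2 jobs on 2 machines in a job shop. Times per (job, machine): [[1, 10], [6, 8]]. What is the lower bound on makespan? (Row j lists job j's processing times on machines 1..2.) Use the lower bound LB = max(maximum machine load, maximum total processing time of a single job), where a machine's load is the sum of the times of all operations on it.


Machine loads:
  Machine 1: 1 + 6 = 7
  Machine 2: 10 + 8 = 18
Max machine load = 18
Job totals:
  Job 1: 11
  Job 2: 14
Max job total = 14
Lower bound = max(18, 14) = 18

18


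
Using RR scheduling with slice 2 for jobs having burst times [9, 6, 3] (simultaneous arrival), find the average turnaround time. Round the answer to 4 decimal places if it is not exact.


Time quantum = 2
Execution trace:
  J1 runs 2 units, time = 2
  J2 runs 2 units, time = 4
  J3 runs 2 units, time = 6
  J1 runs 2 units, time = 8
  J2 runs 2 units, time = 10
  J3 runs 1 units, time = 11
  J1 runs 2 units, time = 13
  J2 runs 2 units, time = 15
  J1 runs 2 units, time = 17
  J1 runs 1 units, time = 18
Finish times: [18, 15, 11]
Average turnaround = 44/3 = 14.6667

14.6667


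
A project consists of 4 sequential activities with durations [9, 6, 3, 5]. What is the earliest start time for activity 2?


Activity 2 starts after activities 1 through 1 complete.
Predecessor durations: [9]
ES = 9 = 9

9


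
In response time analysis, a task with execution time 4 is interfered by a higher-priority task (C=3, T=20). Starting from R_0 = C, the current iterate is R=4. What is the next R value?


R_next = C + ceil(R_prev / T_hp) * C_hp
ceil(4 / 20) = ceil(0.2) = 1
Interference = 1 * 3 = 3
R_next = 4 + 3 = 7

7


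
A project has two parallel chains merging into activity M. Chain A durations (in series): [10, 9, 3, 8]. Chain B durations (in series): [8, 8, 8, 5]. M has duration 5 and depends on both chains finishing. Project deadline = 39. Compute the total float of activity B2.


Forward pass: ES(B2) = sum of predecessors on chain B = 8
EF = ES + duration = 8 + 8 = 16
Backward pass: LF(M) = deadline = 39; LS(M) = 39 - 5 = 34
LF(B2) = LS(M) - sum(successors on chain B) = 34 - 13 = 21
LS = LF - duration = 21 - 8 = 13
Total float = LS - ES = 13 - 8 = 5

5


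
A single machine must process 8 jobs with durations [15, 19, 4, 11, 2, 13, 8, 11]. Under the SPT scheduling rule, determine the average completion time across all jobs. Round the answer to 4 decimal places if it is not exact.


Sort jobs by processing time (SPT order): [2, 4, 8, 11, 11, 13, 15, 19]
Compute completion times sequentially:
  Job 1: processing = 2, completes at 2
  Job 2: processing = 4, completes at 6
  Job 3: processing = 8, completes at 14
  Job 4: processing = 11, completes at 25
  Job 5: processing = 11, completes at 36
  Job 6: processing = 13, completes at 49
  Job 7: processing = 15, completes at 64
  Job 8: processing = 19, completes at 83
Sum of completion times = 279
Average completion time = 279/8 = 34.875

34.875


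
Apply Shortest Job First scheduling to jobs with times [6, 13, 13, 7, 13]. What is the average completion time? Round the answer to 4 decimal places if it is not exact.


SJF order (ascending): [6, 7, 13, 13, 13]
Completion times:
  Job 1: burst=6, C=6
  Job 2: burst=7, C=13
  Job 3: burst=13, C=26
  Job 4: burst=13, C=39
  Job 5: burst=13, C=52
Average completion = 136/5 = 27.2

27.2


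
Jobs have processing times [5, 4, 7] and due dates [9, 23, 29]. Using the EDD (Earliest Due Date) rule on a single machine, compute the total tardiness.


Sort by due date (EDD order): [(5, 9), (4, 23), (7, 29)]
Compute completion times and tardiness:
  Job 1: p=5, d=9, C=5, tardiness=max(0,5-9)=0
  Job 2: p=4, d=23, C=9, tardiness=max(0,9-23)=0
  Job 3: p=7, d=29, C=16, tardiness=max(0,16-29)=0
Total tardiness = 0

0


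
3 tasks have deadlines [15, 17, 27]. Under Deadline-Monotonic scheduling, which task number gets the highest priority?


Sort tasks by relative deadline (ascending):
  Task 1: deadline = 15
  Task 2: deadline = 17
  Task 3: deadline = 27
Priority order (highest first): [1, 2, 3]
Highest priority task = 1

1


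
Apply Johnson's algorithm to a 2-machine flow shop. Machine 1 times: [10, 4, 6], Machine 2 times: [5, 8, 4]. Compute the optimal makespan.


Apply Johnson's rule:
  Group 1 (a <= b): [(2, 4, 8)]
  Group 2 (a > b): [(1, 10, 5), (3, 6, 4)]
Optimal job order: [2, 1, 3]
Schedule:
  Job 2: M1 done at 4, M2 done at 12
  Job 1: M1 done at 14, M2 done at 19
  Job 3: M1 done at 20, M2 done at 24
Makespan = 24

24


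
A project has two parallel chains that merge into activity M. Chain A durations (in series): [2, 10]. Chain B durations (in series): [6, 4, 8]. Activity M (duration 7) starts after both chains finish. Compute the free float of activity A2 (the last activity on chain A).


ES(A2) = sum of predecessors on chain A = 2
EF(A2) = ES + duration = 2 + 10 = 12
Successor of A2 is M. ES(M) = max(sum(A), sum(B)) = max(12, 18) = 18
Free float = ES(successor) - EF(current) = 18 - 12 = 6

6


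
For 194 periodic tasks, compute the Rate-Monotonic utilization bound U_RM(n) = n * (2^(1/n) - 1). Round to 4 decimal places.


Compute 2^(1/194) = 1.0035793141
Subtract 1: 1.0035793141 - 1 = 0.0035793141
Multiply by n: 194 * 0.0035793141 = 0.6943869354
Round to 4 dp: 0.6944

0.6944


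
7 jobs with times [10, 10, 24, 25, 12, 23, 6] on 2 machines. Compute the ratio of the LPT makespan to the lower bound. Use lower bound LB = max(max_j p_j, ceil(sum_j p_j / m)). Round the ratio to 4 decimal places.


LPT order: [25, 24, 23, 12, 10, 10, 6]
Machine loads after assignment: [57, 53]
LPT makespan = 57
Lower bound = max(max_job, ceil(total/2)) = max(25, 55) = 55
Ratio = 57 / 55 = 1.0364

1.0364


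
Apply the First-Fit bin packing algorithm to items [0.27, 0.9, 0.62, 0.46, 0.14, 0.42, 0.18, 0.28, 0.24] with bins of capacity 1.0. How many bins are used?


Place items sequentially using First-Fit:
  Item 0.27 -> new Bin 1
  Item 0.9 -> new Bin 2
  Item 0.62 -> Bin 1 (now 0.89)
  Item 0.46 -> new Bin 3
  Item 0.14 -> Bin 3 (now 0.6)
  Item 0.42 -> new Bin 4
  Item 0.18 -> Bin 3 (now 0.78)
  Item 0.28 -> Bin 4 (now 0.7)
  Item 0.24 -> Bin 4 (now 0.94)
Total bins used = 4

4


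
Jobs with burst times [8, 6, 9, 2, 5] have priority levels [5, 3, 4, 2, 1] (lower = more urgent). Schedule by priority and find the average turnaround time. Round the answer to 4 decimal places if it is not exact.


Sort by priority (ascending = highest first):
Order: [(1, 5), (2, 2), (3, 6), (4, 9), (5, 8)]
Completion times:
  Priority 1, burst=5, C=5
  Priority 2, burst=2, C=7
  Priority 3, burst=6, C=13
  Priority 4, burst=9, C=22
  Priority 5, burst=8, C=30
Average turnaround = 77/5 = 15.4

15.4
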